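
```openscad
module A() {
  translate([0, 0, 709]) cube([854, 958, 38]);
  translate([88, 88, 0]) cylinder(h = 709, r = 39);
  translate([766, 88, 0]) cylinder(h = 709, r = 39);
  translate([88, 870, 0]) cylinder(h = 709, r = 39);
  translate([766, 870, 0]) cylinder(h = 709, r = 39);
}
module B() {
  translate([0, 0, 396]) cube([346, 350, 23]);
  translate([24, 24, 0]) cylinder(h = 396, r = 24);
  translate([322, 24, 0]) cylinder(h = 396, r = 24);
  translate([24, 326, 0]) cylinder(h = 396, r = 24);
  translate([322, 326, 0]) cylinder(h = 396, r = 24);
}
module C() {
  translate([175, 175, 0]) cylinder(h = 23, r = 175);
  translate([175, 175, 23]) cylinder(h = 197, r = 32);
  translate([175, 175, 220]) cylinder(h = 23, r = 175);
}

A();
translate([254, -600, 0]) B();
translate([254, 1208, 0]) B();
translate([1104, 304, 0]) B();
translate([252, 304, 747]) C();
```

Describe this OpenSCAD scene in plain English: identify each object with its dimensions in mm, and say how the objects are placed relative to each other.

A is a table: top 854 mm (x) × 958 mm (y), 38 mm thick, upper face at z = 747 mm, on four round legs of 78 mm diameter, each leg's bounding box inset 49 mm from the nearest pair of top edges, running from z = 0 to the bottom of the top.

B is a four-legged stool. The seat is 346×350 mm, 23 mm thick, top at z = 419 mm. It stands on four round legs, each 48 mm in diameter, from z = 0 to the seat underside, each leg's axis is inset half a diameter from the nearest pair of seat edges (so the leg's bounding box is flush with the corner).

C is a spool: two coaxial disc flanges of radius 175 mm and thickness 23 mm, joined by a core cylinder of radius 32 mm and height 197 mm. The lower flange rests on z = 0 and the three cylinders share a vertical axis.

Three stools sit around the table at the −y, +y, +x sides. The spool is on top of the table, centred.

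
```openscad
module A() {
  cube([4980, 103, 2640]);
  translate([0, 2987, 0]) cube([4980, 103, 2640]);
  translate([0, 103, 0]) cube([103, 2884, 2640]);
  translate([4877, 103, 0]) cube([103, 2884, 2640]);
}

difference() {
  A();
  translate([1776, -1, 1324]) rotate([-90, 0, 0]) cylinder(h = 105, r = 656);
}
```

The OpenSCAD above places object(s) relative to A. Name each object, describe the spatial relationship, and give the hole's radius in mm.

The subtracted cylinder has r = 656 mm.

A is a house frame. The house frame has a circular hole through its front wall. The hole's radius is 656 mm.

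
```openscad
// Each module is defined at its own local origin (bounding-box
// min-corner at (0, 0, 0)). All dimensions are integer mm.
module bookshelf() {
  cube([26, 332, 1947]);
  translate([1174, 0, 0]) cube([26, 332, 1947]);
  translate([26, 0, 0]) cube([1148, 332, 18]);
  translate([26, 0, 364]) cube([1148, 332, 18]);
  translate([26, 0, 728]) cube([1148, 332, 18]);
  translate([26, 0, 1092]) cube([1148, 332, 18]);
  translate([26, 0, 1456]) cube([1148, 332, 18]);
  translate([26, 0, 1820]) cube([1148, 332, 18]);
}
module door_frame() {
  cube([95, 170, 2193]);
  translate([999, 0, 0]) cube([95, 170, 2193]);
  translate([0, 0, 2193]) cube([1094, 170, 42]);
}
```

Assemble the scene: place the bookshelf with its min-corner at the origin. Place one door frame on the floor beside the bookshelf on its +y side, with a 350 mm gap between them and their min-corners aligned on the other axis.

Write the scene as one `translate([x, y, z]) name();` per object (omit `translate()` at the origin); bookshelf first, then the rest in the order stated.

bookshelf();
translate([0, 682, 0]) door_frame();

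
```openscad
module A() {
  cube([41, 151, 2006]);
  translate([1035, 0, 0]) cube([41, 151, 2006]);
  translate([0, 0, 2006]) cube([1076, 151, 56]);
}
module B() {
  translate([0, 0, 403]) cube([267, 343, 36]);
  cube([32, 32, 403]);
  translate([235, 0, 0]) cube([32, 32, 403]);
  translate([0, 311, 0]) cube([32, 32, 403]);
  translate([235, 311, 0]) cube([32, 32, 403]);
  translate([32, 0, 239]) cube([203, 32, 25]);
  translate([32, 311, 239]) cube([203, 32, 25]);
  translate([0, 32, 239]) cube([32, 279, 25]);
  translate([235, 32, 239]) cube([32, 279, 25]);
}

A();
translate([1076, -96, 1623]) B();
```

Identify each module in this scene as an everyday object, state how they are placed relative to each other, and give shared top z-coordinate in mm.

Both tops at z = 2062 mm.

A is a door frame. B is a stool. The stool is beside the door frame with their tops flush at z = 2062. The shared top z-coordinate is 2062 mm.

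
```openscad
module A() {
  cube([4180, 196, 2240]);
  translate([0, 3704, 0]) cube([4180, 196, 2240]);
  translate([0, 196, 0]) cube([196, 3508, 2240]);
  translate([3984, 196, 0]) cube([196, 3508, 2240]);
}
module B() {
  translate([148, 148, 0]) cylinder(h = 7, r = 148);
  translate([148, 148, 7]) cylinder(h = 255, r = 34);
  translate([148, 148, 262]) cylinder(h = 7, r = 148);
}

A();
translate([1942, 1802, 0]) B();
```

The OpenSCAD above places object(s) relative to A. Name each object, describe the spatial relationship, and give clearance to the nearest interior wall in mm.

A is a house frame. B is a spool. The spool sits inside the house frame, centred. The clearance to the nearest interior wall is 1606 mm.

Clearances: x = 1746, y = 1606; minimum 1606 mm.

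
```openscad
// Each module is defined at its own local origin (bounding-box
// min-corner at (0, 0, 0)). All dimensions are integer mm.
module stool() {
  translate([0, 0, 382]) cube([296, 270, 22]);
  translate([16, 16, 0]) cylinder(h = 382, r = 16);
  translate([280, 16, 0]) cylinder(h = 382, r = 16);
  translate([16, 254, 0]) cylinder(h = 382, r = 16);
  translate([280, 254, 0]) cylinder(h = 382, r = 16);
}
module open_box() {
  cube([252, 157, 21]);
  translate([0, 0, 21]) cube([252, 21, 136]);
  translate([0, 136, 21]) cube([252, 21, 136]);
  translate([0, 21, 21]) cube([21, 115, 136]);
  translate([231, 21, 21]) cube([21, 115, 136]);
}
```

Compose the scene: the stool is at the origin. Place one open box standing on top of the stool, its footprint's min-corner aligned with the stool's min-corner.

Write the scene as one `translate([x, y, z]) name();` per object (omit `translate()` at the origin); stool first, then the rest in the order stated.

stool();
translate([0, 0, 404]) open_box();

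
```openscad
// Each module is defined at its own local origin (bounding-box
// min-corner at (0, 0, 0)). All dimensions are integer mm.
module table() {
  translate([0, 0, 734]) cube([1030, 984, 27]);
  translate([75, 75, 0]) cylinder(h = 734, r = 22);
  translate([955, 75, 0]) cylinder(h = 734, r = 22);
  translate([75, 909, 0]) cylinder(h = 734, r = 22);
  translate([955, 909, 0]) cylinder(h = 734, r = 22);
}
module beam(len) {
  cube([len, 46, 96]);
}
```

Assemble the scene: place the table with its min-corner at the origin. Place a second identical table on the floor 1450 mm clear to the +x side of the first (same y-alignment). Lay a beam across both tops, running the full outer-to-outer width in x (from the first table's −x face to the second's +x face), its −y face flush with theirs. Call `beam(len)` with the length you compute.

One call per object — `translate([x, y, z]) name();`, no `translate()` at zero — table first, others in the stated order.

table();
translate([2480, 0, 0]) table();
translate([0, 0, 761]) beam(3510);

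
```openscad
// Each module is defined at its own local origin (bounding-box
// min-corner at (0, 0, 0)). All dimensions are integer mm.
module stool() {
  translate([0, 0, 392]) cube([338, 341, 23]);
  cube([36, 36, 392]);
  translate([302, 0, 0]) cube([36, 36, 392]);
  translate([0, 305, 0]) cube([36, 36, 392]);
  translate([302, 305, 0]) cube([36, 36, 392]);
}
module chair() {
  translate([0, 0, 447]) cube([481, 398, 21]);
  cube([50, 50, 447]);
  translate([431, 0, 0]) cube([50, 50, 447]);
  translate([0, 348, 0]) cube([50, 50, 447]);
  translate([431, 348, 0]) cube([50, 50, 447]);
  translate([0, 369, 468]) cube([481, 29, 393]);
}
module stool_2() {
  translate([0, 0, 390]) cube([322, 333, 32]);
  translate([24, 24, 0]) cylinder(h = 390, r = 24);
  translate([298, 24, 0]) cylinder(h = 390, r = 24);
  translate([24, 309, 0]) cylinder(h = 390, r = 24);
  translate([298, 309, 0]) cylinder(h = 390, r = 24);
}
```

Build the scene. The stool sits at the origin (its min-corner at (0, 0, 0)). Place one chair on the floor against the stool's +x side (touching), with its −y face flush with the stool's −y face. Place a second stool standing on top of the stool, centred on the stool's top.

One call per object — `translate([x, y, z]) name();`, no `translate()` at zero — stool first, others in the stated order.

stool();
translate([338, 0, 0]) chair();
translate([8, 4, 415]) stool_2();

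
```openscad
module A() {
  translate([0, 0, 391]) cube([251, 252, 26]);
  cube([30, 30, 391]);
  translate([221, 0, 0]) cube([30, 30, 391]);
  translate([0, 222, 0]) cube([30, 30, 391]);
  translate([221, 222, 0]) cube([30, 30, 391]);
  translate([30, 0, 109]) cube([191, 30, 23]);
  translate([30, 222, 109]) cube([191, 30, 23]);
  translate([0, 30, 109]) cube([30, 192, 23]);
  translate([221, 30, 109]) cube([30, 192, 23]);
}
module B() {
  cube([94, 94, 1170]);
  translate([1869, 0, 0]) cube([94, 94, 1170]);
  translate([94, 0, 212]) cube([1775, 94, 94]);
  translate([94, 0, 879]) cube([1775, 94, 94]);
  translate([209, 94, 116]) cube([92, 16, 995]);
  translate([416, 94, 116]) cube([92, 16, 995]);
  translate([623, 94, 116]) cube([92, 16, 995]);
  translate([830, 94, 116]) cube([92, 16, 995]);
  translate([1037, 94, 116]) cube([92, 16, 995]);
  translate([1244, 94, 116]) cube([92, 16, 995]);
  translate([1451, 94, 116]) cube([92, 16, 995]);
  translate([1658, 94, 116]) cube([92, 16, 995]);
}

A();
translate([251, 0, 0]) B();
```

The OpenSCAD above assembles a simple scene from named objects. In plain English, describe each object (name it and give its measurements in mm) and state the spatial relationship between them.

A is a four-legged stool. The seat is a 251×252×26 mm slab whose top surface is at z = 417 mm; four square legs, each 30×30 mm in cross-section, run from the floor (z = 0) to the underside of the seat, each flush with a corner of the seat. Four stretchers, 30 mm wide and 23 mm tall, connect adjacent legs with their undersides at z = 109 mm, each running between the inner faces of the legs it joins and aligned with the legs' outer faces on the other axis.

B is a fence section. Two 94×94 mm posts, 1170 mm tall, stand on the floor with a clear span of 1775 mm between their inner faces. Two horizontal rails of 94×94 mm section span the gap between the posts with their undersides at z = 212 mm and z = 879 mm, flush with the posts' −y face. 8 pickets, each 92 mm wide, 16 mm thick and 995 mm tall, are fixed to the +y face of the rails with their bottoms at z = 116 mm, evenly spaced across the span with equal gaps (rounded down to the nearest mm) at the −x end and between each pair — any rounding remainder accumulates at the +x end.

The fence section is against the stool's +x side, with their −y faces flush.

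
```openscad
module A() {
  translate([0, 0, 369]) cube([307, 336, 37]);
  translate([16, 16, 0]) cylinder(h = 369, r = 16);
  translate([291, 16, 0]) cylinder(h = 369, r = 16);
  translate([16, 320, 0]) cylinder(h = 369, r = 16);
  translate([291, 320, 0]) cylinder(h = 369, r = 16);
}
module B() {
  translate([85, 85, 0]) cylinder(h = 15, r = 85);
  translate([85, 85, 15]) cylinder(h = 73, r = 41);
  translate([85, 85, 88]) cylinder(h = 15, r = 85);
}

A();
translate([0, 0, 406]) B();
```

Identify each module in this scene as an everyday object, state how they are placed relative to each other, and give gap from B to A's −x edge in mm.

The spool's min-x is at 0; the stool's min-x is 0; gap = 0 mm.

A is a stool. B is a spool. The spool is on top of the stool. The gap from the spool to the stool's −x edge is 0 mm.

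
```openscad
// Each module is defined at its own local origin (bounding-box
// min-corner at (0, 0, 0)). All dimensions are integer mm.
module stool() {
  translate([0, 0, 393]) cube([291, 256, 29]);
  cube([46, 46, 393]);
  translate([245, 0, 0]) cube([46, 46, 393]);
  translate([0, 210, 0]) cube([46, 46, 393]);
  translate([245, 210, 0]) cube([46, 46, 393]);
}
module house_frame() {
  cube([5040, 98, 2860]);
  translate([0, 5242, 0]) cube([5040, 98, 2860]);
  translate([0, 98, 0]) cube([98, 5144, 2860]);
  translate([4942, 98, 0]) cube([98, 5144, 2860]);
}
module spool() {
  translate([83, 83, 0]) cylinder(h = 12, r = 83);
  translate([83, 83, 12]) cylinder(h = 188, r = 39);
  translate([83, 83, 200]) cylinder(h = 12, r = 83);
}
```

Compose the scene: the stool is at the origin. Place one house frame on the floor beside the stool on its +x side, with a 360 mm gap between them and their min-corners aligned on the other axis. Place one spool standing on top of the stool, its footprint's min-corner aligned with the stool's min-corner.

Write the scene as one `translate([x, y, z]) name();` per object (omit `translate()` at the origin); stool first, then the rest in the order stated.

stool();
translate([651, 0, 0]) house_frame();
translate([0, 0, 422]) spool();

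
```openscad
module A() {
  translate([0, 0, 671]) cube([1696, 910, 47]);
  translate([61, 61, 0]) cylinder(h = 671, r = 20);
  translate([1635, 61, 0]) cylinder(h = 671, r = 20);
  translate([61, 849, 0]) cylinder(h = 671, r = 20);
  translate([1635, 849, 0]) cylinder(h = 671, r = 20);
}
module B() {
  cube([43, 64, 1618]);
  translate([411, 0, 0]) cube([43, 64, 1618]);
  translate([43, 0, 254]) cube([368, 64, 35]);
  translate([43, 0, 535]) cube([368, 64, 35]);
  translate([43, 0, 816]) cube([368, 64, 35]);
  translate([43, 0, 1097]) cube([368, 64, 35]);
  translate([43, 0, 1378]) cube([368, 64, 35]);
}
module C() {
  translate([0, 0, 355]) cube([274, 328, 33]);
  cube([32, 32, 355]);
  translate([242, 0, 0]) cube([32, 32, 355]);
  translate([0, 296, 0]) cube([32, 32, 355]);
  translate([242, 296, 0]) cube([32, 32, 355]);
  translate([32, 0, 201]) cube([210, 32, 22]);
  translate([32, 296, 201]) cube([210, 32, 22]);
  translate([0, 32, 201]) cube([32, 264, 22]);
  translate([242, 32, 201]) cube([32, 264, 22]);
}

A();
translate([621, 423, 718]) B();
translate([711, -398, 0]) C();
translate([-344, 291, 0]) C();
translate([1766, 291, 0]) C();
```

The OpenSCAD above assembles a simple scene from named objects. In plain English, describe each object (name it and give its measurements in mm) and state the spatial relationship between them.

A is a rectangular dining table. The top is 1696×910×47 mm with its upper surface at z = 718 mm. It stands on four round legs of 40 mm diameter, each leg's bounding box inset 41 mm from the nearest pair of top edges, running from the floor to the underside of the top.

B is a straight ladder. Two 43×64 mm vertical rails, 1618 mm tall, stand 454 mm apart (outside-to-outside) with their front faces coplanar on the −y side. 5 rungs, each 64 mm deep and 35 mm tall, span between the inner faces of the rails, front faces flush with the rails. The lowest rung's underside is at z = 254 mm and rungs are spaced 281 mm apart (underside to underside).

C is a four-legged stool. The seat is 274×328 mm, 33 mm thick, top at z = 388 mm. It stands on four square legs, each 32×32 mm in cross-section, from z = 0 to the seat underside, each flush with a corner of the seat. Four stretchers, 32 mm wide and 22 mm tall, connect adjacent legs with their undersides at z = 201 mm, each running between the inner faces of the legs it joins and aligned with the legs' outer faces on the other axis.

The ladder is on top of the table, centred. Three stools sit around the table at the −y, −x, +x sides.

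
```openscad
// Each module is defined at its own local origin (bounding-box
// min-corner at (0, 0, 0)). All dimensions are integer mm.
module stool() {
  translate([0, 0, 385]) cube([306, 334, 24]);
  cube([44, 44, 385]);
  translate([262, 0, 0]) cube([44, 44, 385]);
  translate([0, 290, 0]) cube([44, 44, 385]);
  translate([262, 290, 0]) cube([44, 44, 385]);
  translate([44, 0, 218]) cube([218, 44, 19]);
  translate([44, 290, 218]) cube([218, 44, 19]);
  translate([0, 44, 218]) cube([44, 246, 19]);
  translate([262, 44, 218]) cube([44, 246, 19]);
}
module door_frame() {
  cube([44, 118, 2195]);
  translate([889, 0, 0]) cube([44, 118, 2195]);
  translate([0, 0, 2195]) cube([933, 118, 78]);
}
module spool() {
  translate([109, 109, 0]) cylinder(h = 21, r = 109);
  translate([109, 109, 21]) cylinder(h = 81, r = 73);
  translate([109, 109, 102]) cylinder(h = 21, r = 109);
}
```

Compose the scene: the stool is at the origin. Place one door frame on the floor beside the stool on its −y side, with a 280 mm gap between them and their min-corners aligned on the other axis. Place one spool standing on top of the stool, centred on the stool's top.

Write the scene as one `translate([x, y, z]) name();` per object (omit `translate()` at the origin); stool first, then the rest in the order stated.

stool();
translate([0, -398, 0]) door_frame();
translate([44, 58, 409]) spool();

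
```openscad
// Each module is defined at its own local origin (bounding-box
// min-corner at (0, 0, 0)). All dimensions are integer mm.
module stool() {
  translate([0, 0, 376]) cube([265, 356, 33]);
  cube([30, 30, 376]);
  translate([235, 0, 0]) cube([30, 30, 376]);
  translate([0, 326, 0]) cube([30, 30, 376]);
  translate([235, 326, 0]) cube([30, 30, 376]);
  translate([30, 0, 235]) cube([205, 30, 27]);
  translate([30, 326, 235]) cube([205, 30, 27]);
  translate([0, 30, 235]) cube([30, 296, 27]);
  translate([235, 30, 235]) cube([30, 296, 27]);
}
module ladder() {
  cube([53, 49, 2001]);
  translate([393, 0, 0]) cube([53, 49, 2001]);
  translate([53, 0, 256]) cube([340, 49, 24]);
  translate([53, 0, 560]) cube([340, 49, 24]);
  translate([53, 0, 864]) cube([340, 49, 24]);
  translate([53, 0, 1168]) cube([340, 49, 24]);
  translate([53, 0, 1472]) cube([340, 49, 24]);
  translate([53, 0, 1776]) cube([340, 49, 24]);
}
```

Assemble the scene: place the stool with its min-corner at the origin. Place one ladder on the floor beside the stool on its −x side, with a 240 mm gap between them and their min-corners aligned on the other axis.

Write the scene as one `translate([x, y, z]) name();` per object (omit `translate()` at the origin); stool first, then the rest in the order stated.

stool();
translate([-686, 0, 0]) ladder();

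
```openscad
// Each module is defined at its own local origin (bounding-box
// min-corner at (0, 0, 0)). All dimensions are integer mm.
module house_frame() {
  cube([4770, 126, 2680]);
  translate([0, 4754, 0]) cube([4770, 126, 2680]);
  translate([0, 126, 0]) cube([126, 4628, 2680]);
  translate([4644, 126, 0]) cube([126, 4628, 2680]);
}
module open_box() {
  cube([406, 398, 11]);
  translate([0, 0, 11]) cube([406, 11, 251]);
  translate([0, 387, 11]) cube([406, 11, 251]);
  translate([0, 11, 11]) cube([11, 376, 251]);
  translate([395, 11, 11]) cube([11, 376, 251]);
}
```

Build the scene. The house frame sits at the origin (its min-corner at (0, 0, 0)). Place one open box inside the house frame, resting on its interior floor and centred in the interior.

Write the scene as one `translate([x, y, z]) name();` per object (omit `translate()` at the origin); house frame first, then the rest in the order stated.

house_frame();
translate([2182, 2241, 0]) open_box();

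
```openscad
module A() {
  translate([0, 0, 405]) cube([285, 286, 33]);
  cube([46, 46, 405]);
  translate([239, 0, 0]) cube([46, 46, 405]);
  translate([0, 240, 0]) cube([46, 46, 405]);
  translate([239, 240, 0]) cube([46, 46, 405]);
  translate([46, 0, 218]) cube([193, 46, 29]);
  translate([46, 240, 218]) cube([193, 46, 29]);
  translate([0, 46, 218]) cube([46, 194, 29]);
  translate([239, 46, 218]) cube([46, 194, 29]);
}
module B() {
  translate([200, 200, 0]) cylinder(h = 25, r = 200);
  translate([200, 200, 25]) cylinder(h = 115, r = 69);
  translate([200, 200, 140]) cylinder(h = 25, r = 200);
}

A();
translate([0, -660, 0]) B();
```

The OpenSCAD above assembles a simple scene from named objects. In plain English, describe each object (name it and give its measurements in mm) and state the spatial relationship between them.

A is a four-legged stool. The seat is a 285×286×33 mm slab whose top surface is at z = 438 mm; four square legs, each 46×46 mm in cross-section, run from the floor (z = 0) to the underside of the seat, each flush with a corner of the seat. Four stretchers, 46 mm wide and 29 mm tall, connect adjacent legs with their undersides at z = 218 mm, each running between the inner faces of the legs it joins and aligned with the legs' outer faces on the other axis.

B is a spool: two coaxial disc flanges of radius 200 mm and thickness 25 mm, joined by a core cylinder of radius 69 mm and height 115 mm. The lower flange rests on z = 0 and the three cylinders share a vertical axis.

The spool is on the floor beside the stool on its −y side.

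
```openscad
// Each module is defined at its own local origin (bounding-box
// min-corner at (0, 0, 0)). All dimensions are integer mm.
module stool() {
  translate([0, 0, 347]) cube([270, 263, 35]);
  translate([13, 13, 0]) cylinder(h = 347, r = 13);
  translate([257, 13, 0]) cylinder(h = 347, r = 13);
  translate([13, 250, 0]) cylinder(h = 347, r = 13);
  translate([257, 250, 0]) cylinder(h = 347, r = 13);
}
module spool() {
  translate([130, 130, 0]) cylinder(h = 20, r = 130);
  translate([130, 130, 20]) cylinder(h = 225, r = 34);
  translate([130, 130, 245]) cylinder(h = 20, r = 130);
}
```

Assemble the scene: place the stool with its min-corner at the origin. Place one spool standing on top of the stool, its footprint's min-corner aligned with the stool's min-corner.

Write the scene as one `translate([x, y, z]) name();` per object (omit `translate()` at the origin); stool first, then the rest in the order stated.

stool();
translate([0, 0, 382]) spool();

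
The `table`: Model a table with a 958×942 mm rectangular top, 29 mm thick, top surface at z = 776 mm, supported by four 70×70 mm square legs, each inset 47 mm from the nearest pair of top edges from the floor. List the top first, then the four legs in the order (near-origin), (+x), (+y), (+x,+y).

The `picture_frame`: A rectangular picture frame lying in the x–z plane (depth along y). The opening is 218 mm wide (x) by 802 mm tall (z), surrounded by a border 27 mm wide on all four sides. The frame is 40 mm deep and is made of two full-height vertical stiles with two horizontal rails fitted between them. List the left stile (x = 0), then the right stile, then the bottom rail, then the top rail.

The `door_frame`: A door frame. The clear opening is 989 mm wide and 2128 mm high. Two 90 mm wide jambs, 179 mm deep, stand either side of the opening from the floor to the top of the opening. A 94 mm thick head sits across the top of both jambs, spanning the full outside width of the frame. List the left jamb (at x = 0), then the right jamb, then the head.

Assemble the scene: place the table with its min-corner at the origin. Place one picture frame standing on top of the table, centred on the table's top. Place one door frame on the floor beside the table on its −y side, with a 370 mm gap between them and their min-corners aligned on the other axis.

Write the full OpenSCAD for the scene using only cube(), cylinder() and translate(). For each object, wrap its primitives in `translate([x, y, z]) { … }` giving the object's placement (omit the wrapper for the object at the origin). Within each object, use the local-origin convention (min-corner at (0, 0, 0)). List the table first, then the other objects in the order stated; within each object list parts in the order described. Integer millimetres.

translate([0, 0, 747]) cube([958, 942, 29]);
translate([47, 47, 0]) cube([70, 70, 747]);
translate([841, 47, 0]) cube([70, 70, 747]);
translate([47, 825, 0]) cube([70, 70, 747]);
translate([841, 825, 0]) cube([70, 70, 747]);
translate([343, 451, 776]) {
  cube([27, 40, 856]);
  translate([245, 0, 0]) cube([27, 40, 856]);
  translate([27, 0, 0]) cube([218, 40, 27]);
  translate([27, 0, 829]) cube([218, 40, 27]);
}
translate([0, -549, 0]) {
  cube([90, 179, 2128]);
  translate([1079, 0, 0]) cube([90, 179, 2128]);
  translate([0, 0, 2128]) cube([1169, 179, 94]);
}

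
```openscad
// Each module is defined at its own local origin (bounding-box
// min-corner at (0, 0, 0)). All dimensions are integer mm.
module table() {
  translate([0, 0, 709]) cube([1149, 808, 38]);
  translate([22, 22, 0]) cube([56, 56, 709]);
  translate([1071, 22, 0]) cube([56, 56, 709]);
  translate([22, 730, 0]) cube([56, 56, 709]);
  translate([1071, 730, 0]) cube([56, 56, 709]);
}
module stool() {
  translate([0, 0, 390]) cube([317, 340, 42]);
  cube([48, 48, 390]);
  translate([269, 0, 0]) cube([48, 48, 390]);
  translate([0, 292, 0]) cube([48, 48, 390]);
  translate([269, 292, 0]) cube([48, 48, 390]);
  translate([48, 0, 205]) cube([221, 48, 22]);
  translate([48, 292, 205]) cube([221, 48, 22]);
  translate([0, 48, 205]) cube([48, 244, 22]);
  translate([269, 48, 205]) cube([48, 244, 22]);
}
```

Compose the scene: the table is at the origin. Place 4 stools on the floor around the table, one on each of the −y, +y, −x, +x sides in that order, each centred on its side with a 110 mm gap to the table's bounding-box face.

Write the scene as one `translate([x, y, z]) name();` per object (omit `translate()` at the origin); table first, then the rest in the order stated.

table();
translate([416, -450, 0]) stool();
translate([416, 918, 0]) stool();
translate([-427, 234, 0]) stool();
translate([1259, 234, 0]) stool();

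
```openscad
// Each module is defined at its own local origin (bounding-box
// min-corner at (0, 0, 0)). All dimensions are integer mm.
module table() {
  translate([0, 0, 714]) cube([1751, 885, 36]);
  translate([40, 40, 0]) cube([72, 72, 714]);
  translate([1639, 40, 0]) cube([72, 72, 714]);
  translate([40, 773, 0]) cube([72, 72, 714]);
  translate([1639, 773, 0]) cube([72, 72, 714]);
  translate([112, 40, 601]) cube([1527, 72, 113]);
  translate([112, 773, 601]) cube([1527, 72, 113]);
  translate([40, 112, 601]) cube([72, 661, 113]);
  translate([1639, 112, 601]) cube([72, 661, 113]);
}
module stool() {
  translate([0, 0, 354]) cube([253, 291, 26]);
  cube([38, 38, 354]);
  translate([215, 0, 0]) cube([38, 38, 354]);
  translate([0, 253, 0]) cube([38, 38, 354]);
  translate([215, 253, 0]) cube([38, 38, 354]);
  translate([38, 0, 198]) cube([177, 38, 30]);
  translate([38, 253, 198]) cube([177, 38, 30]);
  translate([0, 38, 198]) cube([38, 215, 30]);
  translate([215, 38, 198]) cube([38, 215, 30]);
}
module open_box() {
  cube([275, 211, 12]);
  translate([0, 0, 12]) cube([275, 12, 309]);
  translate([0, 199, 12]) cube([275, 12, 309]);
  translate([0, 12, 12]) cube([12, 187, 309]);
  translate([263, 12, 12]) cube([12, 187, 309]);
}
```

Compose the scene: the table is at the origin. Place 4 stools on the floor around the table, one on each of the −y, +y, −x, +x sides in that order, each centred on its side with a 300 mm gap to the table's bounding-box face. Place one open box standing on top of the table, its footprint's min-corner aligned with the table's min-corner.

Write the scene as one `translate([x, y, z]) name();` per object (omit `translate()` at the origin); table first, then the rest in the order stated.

table();
translate([749, -591, 0]) stool();
translate([749, 1185, 0]) stool();
translate([-553, 297, 0]) stool();
translate([2051, 297, 0]) stool();
translate([0, 0, 750]) open_box();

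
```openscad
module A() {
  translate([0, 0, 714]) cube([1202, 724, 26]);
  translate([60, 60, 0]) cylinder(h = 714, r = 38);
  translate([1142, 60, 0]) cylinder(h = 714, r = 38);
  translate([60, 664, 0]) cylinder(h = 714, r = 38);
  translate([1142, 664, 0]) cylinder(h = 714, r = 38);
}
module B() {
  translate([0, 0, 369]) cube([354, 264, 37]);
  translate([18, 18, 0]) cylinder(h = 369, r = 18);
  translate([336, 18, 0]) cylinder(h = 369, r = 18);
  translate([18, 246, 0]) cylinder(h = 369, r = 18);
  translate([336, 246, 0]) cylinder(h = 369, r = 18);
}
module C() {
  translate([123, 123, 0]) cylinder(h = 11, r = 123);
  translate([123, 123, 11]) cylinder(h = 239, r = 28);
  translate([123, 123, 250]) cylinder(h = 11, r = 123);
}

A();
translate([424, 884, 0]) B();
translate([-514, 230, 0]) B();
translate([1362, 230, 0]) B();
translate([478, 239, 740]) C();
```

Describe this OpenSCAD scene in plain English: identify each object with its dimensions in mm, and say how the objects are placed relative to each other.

A is a table: top 1202 mm (x) × 724 mm (y), 26 mm thick, upper face at z = 740 mm, on four round legs of 76 mm diameter, each leg's bounding box inset 22 mm from the nearest pair of top edges, running from z = 0 to the bottom of the top.

B is a simple wooden stool: a rectangular seat 354 mm (x) by 264 mm (y), 37 mm thick, top face at z = 406 mm, on four round legs, each 36 mm in diameter. The legs rest on z = 0, each leg's axis is inset half a diameter from the nearest pair of seat edges (so the leg's bounding box is flush with the corner).

C is a spool: two coaxial disc flanges of radius 123 mm and thickness 11 mm, joined by a core cylinder of radius 28 mm and height 239 mm. The lower flange rests on z = 0 and the three cylinders share a vertical axis.

Three stools sit around the table at the +y, −x, +x sides. The spool is on top of the table, centred.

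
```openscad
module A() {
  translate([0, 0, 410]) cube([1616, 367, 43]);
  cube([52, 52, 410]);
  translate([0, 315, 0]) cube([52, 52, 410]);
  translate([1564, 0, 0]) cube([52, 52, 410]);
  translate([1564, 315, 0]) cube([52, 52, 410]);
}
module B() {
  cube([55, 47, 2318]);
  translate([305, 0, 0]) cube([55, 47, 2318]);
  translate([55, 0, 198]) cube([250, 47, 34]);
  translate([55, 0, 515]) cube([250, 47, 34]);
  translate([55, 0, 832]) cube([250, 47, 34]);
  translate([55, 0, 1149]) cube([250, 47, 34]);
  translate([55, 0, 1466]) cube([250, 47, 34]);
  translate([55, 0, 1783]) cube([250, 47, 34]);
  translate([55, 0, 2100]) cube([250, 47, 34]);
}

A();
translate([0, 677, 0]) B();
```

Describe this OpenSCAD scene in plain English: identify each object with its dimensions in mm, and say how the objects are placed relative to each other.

A is a long wooden bench with a 1616 mm (x) × 367 mm (y) seat, 43 mm thick, its top surface 453 mm above the floor. Four 52 mm square legs at the seat corners, flush with the edges, run from z = 0 to the seat underside.

B is a straight ladder. Two 55×47 mm vertical rails, 2318 mm tall, stand 360 mm apart (outside-to-outside) with their front faces coplanar on the −y side. 7 rungs, each 47 mm deep and 34 mm tall, span between the inner faces of the rails, front faces flush with the rails. The lowest rung's underside is at z = 198 mm and rungs are spaced 317 mm apart (underside to underside).

The ladder is on the floor beside the bench on its +y side.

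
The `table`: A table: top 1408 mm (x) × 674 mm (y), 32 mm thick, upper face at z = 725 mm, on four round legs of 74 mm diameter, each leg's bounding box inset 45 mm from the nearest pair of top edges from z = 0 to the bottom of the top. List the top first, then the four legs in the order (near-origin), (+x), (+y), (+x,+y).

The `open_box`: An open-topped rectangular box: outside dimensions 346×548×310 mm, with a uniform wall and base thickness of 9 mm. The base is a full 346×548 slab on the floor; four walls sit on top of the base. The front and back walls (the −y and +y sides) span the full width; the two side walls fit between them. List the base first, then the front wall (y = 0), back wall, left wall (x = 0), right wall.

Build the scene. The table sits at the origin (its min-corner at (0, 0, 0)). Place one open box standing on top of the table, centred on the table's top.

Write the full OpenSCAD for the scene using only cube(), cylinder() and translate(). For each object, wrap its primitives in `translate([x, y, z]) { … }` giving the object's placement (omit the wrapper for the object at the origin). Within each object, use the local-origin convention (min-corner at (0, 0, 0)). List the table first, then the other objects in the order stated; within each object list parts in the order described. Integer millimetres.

translate([0, 0, 693]) cube([1408, 674, 32]);
translate([82, 82, 0]) cylinder(h = 693, r = 37);
translate([1326, 82, 0]) cylinder(h = 693, r = 37);
translate([82, 592, 0]) cylinder(h = 693, r = 37);
translate([1326, 592, 0]) cylinder(h = 693, r = 37);
translate([531, 63, 725]) {
  cube([346, 548, 9]);
  translate([0, 0, 9]) cube([346, 9, 301]);
  translate([0, 539, 9]) cube([346, 9, 301]);
  translate([0, 9, 9]) cube([9, 530, 301]);
  translate([337, 9, 9]) cube([9, 530, 301]);
}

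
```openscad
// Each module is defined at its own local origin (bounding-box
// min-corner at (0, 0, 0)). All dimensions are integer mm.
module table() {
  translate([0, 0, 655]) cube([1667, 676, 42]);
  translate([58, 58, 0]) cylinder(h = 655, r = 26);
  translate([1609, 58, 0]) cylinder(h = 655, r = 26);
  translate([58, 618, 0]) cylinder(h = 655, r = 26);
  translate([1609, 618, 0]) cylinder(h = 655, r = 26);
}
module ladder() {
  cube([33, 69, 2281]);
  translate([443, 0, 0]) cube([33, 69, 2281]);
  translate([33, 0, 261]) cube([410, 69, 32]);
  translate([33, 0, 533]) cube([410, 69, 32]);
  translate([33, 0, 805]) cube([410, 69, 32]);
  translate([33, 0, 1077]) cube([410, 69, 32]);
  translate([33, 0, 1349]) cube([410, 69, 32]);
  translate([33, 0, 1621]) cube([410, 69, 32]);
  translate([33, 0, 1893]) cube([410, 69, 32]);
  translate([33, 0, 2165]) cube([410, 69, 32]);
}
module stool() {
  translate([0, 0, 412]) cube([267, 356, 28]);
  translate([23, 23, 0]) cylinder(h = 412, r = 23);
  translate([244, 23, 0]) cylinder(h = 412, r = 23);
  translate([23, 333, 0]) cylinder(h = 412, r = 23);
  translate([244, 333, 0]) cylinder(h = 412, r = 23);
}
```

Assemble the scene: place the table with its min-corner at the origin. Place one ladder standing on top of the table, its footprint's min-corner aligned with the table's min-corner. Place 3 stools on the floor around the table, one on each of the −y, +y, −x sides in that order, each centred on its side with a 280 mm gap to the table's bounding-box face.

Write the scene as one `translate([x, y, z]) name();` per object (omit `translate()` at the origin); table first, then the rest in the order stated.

table();
translate([0, 0, 697]) ladder();
translate([700, -636, 0]) stool();
translate([700, 956, 0]) stool();
translate([-547, 160, 0]) stool();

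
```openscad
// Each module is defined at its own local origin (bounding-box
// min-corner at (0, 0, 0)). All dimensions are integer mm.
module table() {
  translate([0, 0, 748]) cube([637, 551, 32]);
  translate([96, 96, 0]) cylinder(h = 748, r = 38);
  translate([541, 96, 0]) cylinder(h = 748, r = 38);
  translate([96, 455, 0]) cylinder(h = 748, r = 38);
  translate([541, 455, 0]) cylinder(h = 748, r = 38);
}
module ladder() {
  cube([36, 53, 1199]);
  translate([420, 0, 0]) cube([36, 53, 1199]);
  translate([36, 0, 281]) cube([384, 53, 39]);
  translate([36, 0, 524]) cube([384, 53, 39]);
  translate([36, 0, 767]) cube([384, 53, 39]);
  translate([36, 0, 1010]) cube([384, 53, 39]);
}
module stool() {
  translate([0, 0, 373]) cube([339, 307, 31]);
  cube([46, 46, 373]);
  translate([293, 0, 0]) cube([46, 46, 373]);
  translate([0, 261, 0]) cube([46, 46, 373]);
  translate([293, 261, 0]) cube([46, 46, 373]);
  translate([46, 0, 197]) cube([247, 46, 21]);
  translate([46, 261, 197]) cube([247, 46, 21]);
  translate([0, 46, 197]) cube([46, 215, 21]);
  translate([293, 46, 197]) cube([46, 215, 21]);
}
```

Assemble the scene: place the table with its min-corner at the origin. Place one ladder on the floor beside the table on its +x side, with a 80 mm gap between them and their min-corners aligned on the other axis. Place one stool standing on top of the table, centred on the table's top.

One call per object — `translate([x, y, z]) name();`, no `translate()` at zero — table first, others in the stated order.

table();
translate([717, 0, 0]) ladder();
translate([149, 122, 780]) stool();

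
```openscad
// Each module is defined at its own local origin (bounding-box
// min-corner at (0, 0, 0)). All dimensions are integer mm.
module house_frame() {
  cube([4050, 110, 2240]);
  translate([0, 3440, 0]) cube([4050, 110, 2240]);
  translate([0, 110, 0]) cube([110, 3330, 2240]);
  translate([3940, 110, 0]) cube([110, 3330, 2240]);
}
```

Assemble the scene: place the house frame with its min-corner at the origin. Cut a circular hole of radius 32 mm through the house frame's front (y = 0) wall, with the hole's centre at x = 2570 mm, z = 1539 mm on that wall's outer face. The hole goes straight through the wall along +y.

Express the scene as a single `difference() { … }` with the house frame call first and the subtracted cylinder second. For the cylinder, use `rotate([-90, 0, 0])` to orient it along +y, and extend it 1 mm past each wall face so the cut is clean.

difference() {
  house_frame();
  translate([2570, -1, 1539]) rotate([-90, 0, 0]) cylinder(h = 112, r = 32);
}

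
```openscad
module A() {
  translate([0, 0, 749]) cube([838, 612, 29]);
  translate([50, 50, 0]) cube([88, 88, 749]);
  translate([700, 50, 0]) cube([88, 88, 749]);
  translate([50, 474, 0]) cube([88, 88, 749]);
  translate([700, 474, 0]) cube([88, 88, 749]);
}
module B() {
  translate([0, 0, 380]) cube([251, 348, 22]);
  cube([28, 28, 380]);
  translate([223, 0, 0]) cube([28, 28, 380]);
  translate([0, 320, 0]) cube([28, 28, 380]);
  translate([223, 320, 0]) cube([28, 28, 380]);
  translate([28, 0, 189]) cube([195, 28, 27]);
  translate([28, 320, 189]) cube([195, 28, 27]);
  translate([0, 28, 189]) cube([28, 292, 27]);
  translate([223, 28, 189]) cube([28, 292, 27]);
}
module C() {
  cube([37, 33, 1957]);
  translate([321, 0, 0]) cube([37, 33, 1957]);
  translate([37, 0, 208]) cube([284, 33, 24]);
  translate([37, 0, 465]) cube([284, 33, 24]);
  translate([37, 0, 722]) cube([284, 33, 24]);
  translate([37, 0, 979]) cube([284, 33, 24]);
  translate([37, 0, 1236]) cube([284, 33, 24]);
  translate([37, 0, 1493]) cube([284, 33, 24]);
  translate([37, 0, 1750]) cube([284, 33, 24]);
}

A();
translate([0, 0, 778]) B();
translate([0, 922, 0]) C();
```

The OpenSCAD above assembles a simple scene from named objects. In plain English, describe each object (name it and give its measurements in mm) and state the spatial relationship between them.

A is a table with a 838×612 mm rectangular top, 29 mm thick, top surface at z = 778 mm, supported by four 88×88 mm square legs, each inset 50 mm from the nearest pair of top edges, running from the floor.

B is a simple wooden stool: a rectangular seat 251 mm (x) by 348 mm (y), 22 mm thick, top face at z = 402 mm, on four square legs, each 28×28 mm in cross-section. The legs rest on z = 0, each flush with a corner of the seat. Four stretchers, 28 mm wide and 27 mm tall, connect adjacent legs with their undersides at z = 189 mm, each running between the inner faces of the legs it joins and aligned with the legs' outer faces on the other axis.

C is a straight ladder. Two 37×33 mm vertical rails, 1957 mm tall, stand 358 mm apart (outside-to-outside) with their front faces coplanar on the −y side. 7 rungs, each 33 mm deep and 24 mm tall, span between the inner faces of the rails, front faces flush with the rails. The lowest rung's underside is at z = 208 mm and rungs are spaced 257 mm apart (underside to underside).

The stool is on top of the table. The ladder is on the floor beside the table on its +y side.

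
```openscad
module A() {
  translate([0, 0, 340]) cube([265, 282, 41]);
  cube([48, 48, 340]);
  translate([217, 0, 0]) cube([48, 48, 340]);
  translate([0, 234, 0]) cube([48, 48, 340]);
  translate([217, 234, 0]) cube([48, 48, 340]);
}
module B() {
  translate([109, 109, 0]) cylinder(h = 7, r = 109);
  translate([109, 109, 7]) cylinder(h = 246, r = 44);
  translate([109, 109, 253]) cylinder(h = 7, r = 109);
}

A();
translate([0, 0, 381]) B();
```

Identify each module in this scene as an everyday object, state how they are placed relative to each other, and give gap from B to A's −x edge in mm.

A is a stool. B is a spool. The spool is on top of the stool. The gap from the spool to the stool's −x edge is 0 mm.

The spool's min-x is at 0; the stool's min-x is 0; gap = 0 mm.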